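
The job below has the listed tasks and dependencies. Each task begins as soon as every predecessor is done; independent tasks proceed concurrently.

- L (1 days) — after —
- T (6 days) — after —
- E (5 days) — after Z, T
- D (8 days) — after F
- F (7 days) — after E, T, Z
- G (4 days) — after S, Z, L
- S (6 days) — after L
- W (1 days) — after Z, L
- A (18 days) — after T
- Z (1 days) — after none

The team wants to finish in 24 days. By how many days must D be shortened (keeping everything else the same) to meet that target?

Current finish: 26 days; target: 24.
D is on every critical path, so each day cut from D cuts the finish by one (this holds down to a finish of 24).
Need 26 − 24 = 2 days off D → D becomes 6 days, finish becomes 24.

2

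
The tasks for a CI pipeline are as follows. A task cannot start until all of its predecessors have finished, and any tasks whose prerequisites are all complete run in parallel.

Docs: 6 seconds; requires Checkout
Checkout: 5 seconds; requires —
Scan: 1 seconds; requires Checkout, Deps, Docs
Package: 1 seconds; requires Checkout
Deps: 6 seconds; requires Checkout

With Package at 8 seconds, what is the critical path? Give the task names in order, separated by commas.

Checkout, Package

As given, the longest chain is Checkout→Deps→Scan = 5+6+1 = 12, so the finish is 12 seconds.
The longest path through Package is only 6 seconds, so Package has float 6.
New critical path: Checkout→Package = 5+8 = 13 ⇒ 13 seconds.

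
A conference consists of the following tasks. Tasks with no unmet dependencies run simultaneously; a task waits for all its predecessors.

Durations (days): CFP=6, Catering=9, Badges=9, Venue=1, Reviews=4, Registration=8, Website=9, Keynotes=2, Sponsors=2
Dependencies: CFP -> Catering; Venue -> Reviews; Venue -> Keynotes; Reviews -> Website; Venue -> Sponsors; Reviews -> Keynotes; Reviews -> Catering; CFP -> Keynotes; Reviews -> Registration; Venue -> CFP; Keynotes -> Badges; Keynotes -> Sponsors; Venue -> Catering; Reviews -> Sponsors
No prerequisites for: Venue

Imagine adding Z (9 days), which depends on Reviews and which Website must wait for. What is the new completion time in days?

Originally the schedule takes 18 days.
With Z inserted, Website now waits for max(Reviews, Z).
New critical path: Venue→Reviews→Z→Website = 1+4+9+9 = 23 ⇒ 23 days.

23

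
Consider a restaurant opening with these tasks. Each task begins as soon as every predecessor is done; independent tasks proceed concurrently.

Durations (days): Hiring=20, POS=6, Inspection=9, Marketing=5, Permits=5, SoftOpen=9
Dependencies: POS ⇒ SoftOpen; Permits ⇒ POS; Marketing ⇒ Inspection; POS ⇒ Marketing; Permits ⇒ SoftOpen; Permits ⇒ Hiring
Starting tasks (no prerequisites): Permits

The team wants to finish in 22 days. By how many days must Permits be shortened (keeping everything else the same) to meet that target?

Current finish: 25 days; target: 22.
Permits is on every critical path, so each day cut from Permits cuts the finish by one (this holds down to a finish of 21).
Need 25 − 22 = 3 days off Permits → Permits becomes 2 days, finish becomes 22.

3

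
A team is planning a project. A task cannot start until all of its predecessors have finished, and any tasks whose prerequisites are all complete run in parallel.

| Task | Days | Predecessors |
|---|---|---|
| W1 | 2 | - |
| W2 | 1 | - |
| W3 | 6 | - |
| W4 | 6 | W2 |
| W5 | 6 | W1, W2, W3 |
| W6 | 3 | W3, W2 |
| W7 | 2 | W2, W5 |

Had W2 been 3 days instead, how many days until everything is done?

Critical path before the change: W3→W5→W7 = 6+6+2 = 14 giving 14 days.
The longest path through W2 is only 9 days, so W2 has float 5.
That remains the longest chain; total 14 days.

14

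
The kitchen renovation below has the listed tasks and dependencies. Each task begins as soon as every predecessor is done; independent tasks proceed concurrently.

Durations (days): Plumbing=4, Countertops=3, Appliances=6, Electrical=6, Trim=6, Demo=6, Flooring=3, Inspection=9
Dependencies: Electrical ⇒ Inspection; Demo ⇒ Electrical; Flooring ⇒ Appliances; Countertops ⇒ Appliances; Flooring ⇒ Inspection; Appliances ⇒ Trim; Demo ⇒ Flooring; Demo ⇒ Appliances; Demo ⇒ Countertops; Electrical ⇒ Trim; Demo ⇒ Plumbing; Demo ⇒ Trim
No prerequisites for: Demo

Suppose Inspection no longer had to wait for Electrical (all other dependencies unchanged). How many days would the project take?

With the dependency in place, Demo→Electrical→Inspection = 6+6+9 = 21 sets the finish at 21 days.
Without Electrical→Inspection, Inspection's earliest start moves from 12 to 9.
After: Demo→Flooring→Appliances→Trim = 6+3+6+6 = 21 → 21 days.

21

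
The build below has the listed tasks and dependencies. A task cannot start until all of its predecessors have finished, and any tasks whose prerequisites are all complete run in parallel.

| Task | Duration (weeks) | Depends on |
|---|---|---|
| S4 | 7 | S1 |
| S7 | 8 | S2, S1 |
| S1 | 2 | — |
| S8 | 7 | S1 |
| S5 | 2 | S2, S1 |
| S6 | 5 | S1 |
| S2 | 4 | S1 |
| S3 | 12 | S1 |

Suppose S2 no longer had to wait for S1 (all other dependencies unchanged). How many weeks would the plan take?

14

Original critical path: S1→S2→S7 = 2+4+8 = 14 ⇒ 14 weeks.
Without S1→S2, S2's earliest start moves from 2 to 0.
After: S1→S3 = 2+12 = 14 → 14 weeks.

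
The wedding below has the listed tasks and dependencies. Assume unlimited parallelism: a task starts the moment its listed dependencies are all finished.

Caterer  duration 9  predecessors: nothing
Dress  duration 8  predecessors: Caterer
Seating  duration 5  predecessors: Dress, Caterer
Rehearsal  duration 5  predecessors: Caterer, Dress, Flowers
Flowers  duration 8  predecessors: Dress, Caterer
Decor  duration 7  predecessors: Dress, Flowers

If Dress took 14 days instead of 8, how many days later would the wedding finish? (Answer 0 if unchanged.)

6

Actual critical path: Caterer→Dress→Flowers→Decor = 9+8+8+7 = 32 ⇒ 32 days.
Dress is on the critical path; changing it to 14 makes that path 38 days.
The critical path is still Caterer→Dress→Flowers→Decor; finish is now 38 days.
Change in finish: 38 − 32 = +6 days.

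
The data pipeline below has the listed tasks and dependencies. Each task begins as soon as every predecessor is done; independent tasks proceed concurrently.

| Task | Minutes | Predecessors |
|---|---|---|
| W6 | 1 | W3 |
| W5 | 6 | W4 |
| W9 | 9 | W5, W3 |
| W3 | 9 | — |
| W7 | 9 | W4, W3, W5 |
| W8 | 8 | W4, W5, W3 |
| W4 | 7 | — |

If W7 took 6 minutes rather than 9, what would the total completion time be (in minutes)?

The binding path is W4→W5→W7 = 7+6+9 = 22; finish at 22 minutes.
W7 lies on that path, so at 6 minutes the path becomes 19 minutes.
Now W4→W5→W9 = 7+6+9 = 22 is longest, so the finish becomes 22 minutes.

22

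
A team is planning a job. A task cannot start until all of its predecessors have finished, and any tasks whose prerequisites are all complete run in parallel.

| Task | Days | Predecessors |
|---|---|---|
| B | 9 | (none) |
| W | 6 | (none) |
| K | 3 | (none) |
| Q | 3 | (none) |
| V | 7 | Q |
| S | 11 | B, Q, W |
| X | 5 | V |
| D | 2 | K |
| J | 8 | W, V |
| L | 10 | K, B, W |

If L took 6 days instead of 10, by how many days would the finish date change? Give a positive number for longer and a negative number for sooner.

Critical path before the change: B→S = 9+11 = 20 giving 20 days.
The longest path through L is only 19 days, so L has float 1.
No other chain overtakes it, so the finish is 20 days.
Change in finish: 20 − 20 = +0 days.

0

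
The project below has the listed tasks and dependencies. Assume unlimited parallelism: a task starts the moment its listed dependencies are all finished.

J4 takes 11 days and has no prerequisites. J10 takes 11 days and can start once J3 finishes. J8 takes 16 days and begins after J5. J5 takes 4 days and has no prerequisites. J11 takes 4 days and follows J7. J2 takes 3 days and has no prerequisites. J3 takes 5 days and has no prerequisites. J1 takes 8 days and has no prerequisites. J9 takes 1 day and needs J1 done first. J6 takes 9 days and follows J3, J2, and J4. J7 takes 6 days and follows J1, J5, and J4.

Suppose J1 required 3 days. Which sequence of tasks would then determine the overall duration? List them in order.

J4, J7, J11

Critical path before the change: J4→J7→J11 = 11+6+4 = 21 giving 21 days.
J1 is off the critical path — its longest chain is 18 days, giving 3 of slack.
No other chain overtakes it, so the finish is 21 days.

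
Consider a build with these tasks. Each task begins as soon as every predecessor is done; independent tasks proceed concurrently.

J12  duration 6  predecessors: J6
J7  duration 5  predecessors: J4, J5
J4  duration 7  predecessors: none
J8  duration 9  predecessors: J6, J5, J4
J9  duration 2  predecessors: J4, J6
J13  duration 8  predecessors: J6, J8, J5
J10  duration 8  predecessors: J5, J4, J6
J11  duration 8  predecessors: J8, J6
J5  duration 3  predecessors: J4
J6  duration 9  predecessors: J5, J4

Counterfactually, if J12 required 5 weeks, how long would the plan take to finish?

The binding path is J4→J5→J6→J8→J11 = 7+3+9+9+8 = 36; finish at 36 weeks.
The longest path through J12 is only 25 weeks, so J12 has float 11.
That remains the longest chain; total 36 weeks.

36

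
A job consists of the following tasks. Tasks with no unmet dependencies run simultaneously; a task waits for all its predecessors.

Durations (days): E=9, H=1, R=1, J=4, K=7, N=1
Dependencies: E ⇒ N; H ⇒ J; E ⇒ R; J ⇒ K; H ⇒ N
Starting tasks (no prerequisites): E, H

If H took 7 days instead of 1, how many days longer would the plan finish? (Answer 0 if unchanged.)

Actual critical path: H→J→K = 1+4+7 = 12 ⇒ 12 days.
Since H is critical, the +6 change carries straight to that chain (now 18 days).
The critical path is still H→J→K; finish is now 18 days.
Change in finish: 18 − 12 = +6 days.

6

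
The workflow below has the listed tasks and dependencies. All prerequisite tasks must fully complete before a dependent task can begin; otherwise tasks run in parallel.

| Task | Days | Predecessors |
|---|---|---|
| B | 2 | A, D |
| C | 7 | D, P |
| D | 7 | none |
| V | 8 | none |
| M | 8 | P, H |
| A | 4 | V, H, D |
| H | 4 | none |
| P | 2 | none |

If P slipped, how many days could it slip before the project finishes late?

The longest chain is V→A→B = 8+4+2 = 14; overall finish 14 days.
P finishes as early as 2 and must finish by 6.
So P can slip 6 − 2 = 4 days.

4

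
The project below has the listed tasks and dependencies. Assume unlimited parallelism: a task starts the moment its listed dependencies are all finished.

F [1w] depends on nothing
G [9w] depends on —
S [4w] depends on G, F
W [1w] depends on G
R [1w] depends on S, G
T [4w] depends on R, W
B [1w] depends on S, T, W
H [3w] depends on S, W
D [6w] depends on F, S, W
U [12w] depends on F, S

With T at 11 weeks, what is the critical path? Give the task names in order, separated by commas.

Actual critical path: G→S→U = 9+4+12 = 25 ⇒ 25 weeks.
The longest path through T is only 19 weeks, so T has float 6.
The binding chain switches to G→S→R→T→B = 9+4+1+11+1 = 26; finish 26 weeks.

G, S, R, T, B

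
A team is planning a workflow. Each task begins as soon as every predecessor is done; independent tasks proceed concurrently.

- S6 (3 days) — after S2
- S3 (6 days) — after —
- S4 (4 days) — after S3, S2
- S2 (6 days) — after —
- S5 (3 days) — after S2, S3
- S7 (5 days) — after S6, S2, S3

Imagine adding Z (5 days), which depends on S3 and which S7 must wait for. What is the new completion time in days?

16

Originally the schedule takes 14 days.
With Z inserted, S7 now waits for max(S6, S2, S3, Z).
New critical path: S3→Z→S7 = 6+5+5 = 16 ⇒ 16 days.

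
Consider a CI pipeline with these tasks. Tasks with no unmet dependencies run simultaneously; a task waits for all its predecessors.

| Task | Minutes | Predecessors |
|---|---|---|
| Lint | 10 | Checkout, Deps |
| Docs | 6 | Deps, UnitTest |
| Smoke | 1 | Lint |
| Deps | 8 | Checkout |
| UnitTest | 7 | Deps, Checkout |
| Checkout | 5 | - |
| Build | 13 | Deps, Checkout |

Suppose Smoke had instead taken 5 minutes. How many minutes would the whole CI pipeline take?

28

As given, the longest chain is Checkout→Deps→UnitTest→Docs = 5+8+7+6 = 26, so the finish is 26 minutes.
The longest path through Smoke is only 24 minutes, so Smoke has float 2.
New critical path: Checkout→Deps→Lint→Smoke = 5+8+10+5 = 28 ⇒ 28 minutes.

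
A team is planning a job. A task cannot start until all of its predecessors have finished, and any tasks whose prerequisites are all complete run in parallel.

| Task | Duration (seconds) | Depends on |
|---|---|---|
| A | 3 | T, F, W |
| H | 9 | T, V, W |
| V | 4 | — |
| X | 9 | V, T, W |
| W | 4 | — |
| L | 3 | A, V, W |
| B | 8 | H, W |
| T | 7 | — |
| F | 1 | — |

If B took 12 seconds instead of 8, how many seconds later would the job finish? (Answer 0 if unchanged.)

4

Critical path before the change: T→H→B = 7+9+8 = 24 giving 24 seconds.
B lies on that path, so at 12 seconds the path becomes 28 seconds.
No other chain overtakes it, so the finish is 28 seconds.
Change in finish: 28 − 24 = +4 seconds.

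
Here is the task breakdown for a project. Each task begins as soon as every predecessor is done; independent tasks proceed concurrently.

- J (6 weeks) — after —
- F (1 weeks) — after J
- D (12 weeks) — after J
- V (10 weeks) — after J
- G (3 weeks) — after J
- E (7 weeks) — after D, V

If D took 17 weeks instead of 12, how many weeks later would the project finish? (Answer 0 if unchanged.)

5

The binding path is J→D→E = 6+12+7 = 25; finish at 25 weeks.
Since D is critical, the +5 change carries straight to that chain (now 30 weeks).
No other chain overtakes it, so the finish is 30 weeks.
Change in finish: 30 − 25 = +5 weeks.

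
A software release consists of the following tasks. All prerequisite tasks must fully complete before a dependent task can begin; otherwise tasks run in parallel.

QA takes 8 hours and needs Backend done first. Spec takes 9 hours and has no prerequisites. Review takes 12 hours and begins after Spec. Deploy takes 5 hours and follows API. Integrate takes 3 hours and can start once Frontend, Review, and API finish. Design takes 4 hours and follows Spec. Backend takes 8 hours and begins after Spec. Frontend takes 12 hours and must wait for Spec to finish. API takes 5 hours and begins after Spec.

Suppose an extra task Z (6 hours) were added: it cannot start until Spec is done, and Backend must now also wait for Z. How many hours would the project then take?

Originally the project takes 25 hours.
With Z inserted, Backend now waits for max(Spec, Z).
New critical path: Spec→Z→Backend→QA = 9+6+8+8 = 31 ⇒ 31 hours.

31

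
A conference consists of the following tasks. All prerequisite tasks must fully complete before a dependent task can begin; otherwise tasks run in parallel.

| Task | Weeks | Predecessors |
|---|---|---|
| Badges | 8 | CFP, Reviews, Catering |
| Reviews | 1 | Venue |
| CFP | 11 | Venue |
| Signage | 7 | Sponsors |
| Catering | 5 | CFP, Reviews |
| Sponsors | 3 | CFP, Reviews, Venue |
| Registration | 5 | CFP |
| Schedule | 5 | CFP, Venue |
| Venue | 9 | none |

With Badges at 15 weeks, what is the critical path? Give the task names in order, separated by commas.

Actual critical path: Venue→CFP→Catering→Badges = 9+11+5+8 = 33 ⇒ 33 weeks.
Badges lies on that path, so at 15 weeks the path becomes 40 weeks.
That remains the longest chain; total 40 weeks.

Venue, CFP, Catering, Badges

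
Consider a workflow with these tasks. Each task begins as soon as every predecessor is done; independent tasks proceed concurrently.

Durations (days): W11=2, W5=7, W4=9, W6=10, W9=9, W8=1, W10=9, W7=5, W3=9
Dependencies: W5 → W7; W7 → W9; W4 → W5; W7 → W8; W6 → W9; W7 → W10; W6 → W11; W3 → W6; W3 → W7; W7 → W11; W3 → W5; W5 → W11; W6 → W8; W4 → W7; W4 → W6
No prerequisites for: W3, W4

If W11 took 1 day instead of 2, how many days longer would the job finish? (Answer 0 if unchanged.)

Critical path before the change: W3→W5→W7→W9 = 9+7+5+9 = 30 giving 30 days.
W11 has 7 days of float (longest path through it is 23).
No other chain overtakes it, so the finish is 30 days.
Change in finish: 30 − 30 = +0 days.

0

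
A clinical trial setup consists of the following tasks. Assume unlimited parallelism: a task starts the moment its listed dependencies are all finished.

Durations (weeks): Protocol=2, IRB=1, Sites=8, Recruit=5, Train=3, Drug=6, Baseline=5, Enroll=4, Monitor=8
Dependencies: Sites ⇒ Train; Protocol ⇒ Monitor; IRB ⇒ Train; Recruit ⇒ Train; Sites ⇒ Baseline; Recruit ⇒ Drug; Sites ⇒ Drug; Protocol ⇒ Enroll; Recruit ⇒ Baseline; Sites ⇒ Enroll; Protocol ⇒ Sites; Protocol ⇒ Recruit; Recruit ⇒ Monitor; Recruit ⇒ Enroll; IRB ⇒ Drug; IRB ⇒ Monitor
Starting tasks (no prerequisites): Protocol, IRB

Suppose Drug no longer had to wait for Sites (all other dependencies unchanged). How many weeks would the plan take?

With the dependency in place, Protocol→Sites→Drug = 2+8+6 = 16 sets the finish at 16 weeks.
Without Sites→Drug, Drug's earliest start moves from 10 to 7.
New critical path: Protocol→Sites→Baseline = 2+8+5 = 15 ⇒ 15 weeks.

15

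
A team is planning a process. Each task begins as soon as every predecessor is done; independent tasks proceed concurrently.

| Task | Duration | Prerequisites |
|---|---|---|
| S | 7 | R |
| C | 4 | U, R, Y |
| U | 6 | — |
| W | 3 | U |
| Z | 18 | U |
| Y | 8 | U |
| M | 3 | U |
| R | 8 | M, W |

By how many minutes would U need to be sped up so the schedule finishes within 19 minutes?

5

Current finish: 24 minutes; target: 19.
U is on every critical path, so each minute cut from U cuts the finish by one (this holds down to a finish of 19).
Need 24 − 19 = 5 minutes off U → U becomes 1 minute, finish becomes 19.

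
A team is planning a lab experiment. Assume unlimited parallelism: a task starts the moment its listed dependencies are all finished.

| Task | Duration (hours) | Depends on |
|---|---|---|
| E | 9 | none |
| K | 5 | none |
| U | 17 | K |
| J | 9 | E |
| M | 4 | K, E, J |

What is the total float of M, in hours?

Critical path: E→J→M = 9+9+4 = 22, so the finish is 22 hours.
M finishes as early as 22 and must finish by 22.
Float = 22 − 22 = 0.

0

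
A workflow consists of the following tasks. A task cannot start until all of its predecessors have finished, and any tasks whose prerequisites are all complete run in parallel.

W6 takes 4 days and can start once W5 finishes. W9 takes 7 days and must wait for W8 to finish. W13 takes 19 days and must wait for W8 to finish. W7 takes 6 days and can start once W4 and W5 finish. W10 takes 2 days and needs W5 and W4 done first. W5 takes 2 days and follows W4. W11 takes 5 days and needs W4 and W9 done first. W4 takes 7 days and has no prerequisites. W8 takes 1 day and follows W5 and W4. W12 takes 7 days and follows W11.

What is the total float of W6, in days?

W4→W5→W8→W9→W11→W12 = 7+2+1+7+5+7 = 29 sets the makespan at 29 days.
W6 finishes as early as 13 and must finish by 29.
Slack of W6 = 25 − 9 = 16 days.

16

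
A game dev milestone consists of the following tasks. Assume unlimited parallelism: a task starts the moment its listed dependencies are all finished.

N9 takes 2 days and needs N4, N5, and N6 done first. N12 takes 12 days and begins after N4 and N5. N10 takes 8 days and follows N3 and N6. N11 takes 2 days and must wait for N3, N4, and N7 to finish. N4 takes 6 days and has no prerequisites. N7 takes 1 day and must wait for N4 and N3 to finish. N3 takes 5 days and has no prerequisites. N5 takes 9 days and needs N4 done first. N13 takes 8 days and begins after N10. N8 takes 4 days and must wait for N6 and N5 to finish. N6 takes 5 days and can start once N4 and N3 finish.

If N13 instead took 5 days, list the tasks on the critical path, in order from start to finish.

N4, N5, N12

The binding path is N4→N6→N10→N13 = 6+5+8+8 = 27; finish at 27 days.
N13 is on the critical path; changing it to 5 makes that path 24 days.
Now N4→N5→N12 = 6+9+12 = 27 is longest, so the finish becomes 27 days.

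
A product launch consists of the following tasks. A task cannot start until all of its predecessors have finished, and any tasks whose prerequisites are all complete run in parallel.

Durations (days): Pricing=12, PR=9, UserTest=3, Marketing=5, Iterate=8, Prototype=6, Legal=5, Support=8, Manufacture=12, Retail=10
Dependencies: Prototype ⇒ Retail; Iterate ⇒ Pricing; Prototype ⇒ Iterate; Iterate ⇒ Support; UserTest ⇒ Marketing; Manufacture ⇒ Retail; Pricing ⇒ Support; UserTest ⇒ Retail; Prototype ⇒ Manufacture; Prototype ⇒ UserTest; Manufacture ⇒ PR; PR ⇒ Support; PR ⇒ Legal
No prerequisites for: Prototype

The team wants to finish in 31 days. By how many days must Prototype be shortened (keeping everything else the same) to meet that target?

4

Current finish: 35 days; target: 31.
Prototype is on every critical path, so each day cut from Prototype cuts the finish by one (this holds down to a finish of 30).
Need 35 − 31 = 4 days off Prototype → Prototype becomes 2 days, finish becomes 31.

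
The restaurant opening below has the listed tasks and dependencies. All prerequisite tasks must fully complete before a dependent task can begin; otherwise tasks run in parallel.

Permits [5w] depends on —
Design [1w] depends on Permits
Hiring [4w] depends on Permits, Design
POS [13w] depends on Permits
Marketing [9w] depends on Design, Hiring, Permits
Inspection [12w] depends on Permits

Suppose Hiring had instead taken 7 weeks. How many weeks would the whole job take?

Actual critical path: Permits→Design→Hiring→Marketing = 5+1+4+9 = 19 ⇒ 19 weeks.
Hiring lies on that path, so at 7 weeks the path becomes 22 weeks.
No other chain overtakes it, so the finish is 22 weeks.

22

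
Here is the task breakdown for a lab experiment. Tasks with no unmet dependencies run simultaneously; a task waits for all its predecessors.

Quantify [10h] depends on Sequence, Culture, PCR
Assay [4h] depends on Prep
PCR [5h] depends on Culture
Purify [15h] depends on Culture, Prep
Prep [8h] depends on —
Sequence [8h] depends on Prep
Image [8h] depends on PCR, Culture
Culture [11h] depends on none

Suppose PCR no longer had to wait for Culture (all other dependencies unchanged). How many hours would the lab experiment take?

26

Original critical path: Prep→Sequence→Quantify = 8+8+10 = 26 ⇒ 26 hours.
Without Culture→PCR, PCR's earliest start moves from 11 to 0.
New critical path: Prep→Sequence→Quantify = 8+8+10 = 26 ⇒ 26 hours.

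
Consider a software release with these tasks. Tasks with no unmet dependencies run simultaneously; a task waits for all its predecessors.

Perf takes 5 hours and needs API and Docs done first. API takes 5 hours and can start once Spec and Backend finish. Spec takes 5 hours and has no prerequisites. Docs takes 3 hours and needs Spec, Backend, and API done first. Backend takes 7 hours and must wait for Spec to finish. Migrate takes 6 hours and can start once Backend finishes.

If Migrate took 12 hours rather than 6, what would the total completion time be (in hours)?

Baseline: Spec→Backend→API→Docs→Perf = 5+7+5+3+5 = 25 → 25 hours.
Migrate has 7 hours of float (longest path through it is 18).
The critical path is still Spec→Backend→API→Docs→Perf; finish is now 25 hours.

25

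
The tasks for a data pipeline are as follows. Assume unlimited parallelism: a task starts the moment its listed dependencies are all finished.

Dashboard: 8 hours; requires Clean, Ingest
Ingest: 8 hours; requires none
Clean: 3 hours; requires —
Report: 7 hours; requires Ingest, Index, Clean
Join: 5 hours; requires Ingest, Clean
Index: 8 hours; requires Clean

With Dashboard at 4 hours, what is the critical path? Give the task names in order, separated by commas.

Critical path before the change: Clean→Index→Report = 3+8+7 = 18 giving 18 hours.
The longest path through Dashboard is only 16 hours, so Dashboard has float 2.
That remains the longest chain; total 18 hours.

Clean, Index, Report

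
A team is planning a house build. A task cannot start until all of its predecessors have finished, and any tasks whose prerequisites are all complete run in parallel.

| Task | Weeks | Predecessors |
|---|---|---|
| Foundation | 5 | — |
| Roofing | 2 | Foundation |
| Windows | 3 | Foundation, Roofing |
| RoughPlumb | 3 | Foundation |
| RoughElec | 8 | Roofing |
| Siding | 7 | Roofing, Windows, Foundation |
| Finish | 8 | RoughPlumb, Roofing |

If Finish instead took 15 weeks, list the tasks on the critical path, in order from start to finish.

Foundation, RoughPlumb, Finish

Critical path before the change: Foundation→Roofing→Windows→Siding = 5+2+3+7 = 17 giving 17 weeks.
Finish is off the critical path — its longest chain is 16 weeks, giving 1 of slack.
Now Foundation→RoughPlumb→Finish = 5+3+15 = 23 is longest, so the finish becomes 23 weeks.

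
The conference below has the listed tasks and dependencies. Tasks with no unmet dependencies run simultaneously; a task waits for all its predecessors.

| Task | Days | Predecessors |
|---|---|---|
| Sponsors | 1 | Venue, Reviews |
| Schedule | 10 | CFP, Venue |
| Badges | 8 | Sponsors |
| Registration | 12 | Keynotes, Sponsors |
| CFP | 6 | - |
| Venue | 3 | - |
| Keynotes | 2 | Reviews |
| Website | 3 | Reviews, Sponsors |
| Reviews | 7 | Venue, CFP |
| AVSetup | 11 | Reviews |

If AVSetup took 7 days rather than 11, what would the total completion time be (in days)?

Actual critical path: CFP→Reviews→Keynotes→Registration = 6+7+2+12 = 27 ⇒ 27 days.
AVSetup has 3 days of float (longest path through it is 24).
No other chain overtakes it, so the finish is 27 days.

27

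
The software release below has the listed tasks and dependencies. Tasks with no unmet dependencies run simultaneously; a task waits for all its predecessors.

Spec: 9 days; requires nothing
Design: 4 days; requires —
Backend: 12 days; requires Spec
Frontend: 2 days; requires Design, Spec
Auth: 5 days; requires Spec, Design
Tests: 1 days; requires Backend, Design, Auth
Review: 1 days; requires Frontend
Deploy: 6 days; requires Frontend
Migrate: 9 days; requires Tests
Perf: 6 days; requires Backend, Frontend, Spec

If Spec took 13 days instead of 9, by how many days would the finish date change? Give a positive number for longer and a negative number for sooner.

As given, the longest chain is Spec→Backend→Tests→Migrate = 9+12+1+9 = 31, so the finish is 31 days.
Spec lies on that path, so at 13 days the path becomes 35 days.
The critical path is still Spec→Backend→Tests→Migrate; finish is now 35 days.
Change in finish: 35 − 31 = +4 days.

4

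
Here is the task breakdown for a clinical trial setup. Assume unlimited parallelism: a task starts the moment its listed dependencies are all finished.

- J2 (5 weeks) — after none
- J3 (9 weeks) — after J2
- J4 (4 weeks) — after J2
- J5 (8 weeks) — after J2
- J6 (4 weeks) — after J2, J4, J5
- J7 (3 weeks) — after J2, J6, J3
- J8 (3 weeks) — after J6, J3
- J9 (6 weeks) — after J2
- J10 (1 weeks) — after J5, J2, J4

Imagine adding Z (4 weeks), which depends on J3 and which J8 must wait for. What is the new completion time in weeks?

21

Originally the schedule takes 20 weeks.
With Z inserted, J8 now waits for max(J6, J3, Z).
New critical path: J2→J3→Z→J8 = 5+9+4+3 = 21 ⇒ 21 weeks.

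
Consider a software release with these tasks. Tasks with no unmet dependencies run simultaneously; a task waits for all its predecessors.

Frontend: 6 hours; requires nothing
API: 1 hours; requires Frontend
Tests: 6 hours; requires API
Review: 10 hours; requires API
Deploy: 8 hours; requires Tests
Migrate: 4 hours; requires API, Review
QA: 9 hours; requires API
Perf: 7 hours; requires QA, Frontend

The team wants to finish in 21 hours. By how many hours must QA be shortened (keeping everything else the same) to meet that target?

2

Current finish: 23 hours; target: 21.
QA is on every critical path, so each hour cut from QA cuts the finish by one (this holds down to a finish of 21).
Need 23 − 21 = 2 hours off QA → QA becomes 7 hours, finish becomes 21.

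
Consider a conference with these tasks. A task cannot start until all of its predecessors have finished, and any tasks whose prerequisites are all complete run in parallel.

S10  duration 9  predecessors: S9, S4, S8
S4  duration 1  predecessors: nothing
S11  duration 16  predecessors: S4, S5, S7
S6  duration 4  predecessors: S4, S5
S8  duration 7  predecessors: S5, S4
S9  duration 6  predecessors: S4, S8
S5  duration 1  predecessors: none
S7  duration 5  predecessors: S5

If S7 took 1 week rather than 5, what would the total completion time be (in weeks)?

23

Actual critical path: S4→S8→S9→S10 = 1+7+6+9 = 23 ⇒ 23 weeks.
S7 has 1 week of float (longest path through it is 22).
That remains the longest chain; total 23 weeks.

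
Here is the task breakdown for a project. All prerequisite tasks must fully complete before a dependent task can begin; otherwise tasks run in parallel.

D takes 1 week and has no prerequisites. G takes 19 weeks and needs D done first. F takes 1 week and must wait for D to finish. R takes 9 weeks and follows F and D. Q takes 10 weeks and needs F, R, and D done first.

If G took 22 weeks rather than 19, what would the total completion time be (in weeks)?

23

Critical path before the change: D→F→R→Q = 1+1+9+10 = 21 giving 21 weeks.
G is off the critical path — its longest chain is 20 weeks, giving 1 of slack.
Now D→G = 1+22 = 23 is longest, so the finish becomes 23 weeks.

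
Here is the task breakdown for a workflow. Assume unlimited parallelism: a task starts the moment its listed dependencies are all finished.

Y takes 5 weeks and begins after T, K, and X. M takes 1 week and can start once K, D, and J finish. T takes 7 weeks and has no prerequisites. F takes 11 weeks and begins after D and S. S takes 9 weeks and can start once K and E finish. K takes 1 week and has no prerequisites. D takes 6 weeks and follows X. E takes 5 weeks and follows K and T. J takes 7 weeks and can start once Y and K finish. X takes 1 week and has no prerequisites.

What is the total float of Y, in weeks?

The longest chain is T→E→S→F = 7+5+9+11 = 32; overall finish 32 weeks.
Y finishes as early as 12 and must finish by 24.
So Y can slip 24 − 12 = 12 weeks.

12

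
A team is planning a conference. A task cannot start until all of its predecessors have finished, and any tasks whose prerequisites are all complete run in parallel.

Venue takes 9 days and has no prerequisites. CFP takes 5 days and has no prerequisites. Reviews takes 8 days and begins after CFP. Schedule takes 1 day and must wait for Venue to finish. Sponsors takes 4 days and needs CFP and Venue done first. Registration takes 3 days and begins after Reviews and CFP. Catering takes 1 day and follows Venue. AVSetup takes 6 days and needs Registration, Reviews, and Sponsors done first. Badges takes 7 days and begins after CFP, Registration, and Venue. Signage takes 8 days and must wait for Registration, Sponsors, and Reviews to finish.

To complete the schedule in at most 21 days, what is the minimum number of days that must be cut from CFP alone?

Current finish: 24 days; target: 21.
CFP is on every critical path, so each day cut from CFP cuts the finish by one (this holds down to a finish of 21).
Need 24 − 21 = 3 days off CFP → CFP becomes 2 days, finish becomes 21.

3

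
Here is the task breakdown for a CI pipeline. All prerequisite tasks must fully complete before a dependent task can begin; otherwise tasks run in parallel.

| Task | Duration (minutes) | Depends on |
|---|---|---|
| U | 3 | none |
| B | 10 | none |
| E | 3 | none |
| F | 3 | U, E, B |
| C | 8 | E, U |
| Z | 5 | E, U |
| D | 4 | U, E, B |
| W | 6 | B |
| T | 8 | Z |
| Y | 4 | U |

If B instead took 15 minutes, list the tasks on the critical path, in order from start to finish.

The binding path is B→W = 10+6 = 16; finish at 16 minutes.
Since B is critical, the +5 change carries straight to that chain (now 21 minutes).
The critical path is still B→W; finish is now 21 minutes.

B, W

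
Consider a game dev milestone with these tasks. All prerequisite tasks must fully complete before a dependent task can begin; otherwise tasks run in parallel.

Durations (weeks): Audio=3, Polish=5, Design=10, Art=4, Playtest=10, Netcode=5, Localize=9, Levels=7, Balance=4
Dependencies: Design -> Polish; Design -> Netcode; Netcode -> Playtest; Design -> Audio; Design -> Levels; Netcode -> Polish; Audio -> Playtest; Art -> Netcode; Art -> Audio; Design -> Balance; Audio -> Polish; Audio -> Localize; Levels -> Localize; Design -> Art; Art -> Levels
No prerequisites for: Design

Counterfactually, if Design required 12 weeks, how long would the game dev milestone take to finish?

32

Baseline: Design→Art→Levels→Localize = 10+4+7+9 = 30 → 30 weeks.
Design is on the critical path; changing it to 12 makes that path 32 weeks.
No other chain overtakes it, so the finish is 32 weeks.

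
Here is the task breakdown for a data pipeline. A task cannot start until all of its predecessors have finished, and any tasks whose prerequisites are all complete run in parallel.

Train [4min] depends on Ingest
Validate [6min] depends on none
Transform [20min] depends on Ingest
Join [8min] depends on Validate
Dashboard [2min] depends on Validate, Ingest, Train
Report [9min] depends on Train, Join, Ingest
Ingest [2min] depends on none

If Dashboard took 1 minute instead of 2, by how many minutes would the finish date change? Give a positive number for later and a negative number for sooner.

As given, the longest chain is Validate→Join→Report = 6+8+9 = 23, so the finish is 23 minutes.
Dashboard has 15 minutes of float (longest path through it is 8).
The critical path is still Validate→Join→Report; finish is now 23 minutes.
Change in finish: 23 − 23 = +0 minutes.

0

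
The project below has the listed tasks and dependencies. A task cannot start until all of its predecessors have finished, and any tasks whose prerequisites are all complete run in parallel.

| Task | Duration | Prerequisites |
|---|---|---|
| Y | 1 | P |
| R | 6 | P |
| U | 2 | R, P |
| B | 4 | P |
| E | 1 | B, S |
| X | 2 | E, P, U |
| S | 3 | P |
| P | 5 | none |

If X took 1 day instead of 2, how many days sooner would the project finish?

1

As given, the longest chain is P→R→U→X = 5+6+2+2 = 15, so the finish is 15 days.
Since X is critical, the -1 change carries straight to that chain (now 14 days).
No other chain overtakes it, so the finish is 14 days.
Change in finish: 14 − 15 = -1 days.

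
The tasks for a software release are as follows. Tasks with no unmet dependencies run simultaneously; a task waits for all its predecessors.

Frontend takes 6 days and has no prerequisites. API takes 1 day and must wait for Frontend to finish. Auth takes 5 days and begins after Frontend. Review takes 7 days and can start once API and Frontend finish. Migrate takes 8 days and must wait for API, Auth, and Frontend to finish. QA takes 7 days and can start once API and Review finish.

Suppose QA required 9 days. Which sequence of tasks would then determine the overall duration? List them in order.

Frontend, API, Review, QA

Actual critical path: Frontend→API→Review→QA = 6+1+7+7 = 21 ⇒ 21 days.
QA is on the critical path; changing it to 9 makes that path 23 days.
No other chain overtakes it, so the finish is 23 days.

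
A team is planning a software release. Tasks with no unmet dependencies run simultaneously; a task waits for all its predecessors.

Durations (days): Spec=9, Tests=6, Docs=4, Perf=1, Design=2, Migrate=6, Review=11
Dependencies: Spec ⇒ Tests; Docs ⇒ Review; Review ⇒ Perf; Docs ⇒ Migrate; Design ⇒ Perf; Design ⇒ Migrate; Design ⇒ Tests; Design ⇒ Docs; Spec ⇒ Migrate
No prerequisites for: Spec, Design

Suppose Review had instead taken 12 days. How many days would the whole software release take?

Critical path before the change: Design→Docs→Review→Perf = 2+4+11+1 = 18 giving 18 days.
Review lies on that path, so at 12 days the path becomes 19 days.
The critical path is still Design→Docs→Review→Perf; finish is now 19 days.

19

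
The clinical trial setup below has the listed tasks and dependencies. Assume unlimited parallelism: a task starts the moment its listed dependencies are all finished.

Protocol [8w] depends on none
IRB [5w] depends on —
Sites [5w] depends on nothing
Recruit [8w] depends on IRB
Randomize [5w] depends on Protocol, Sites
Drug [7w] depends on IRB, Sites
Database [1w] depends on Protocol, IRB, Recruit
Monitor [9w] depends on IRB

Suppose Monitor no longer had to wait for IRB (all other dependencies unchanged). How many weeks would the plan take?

14

Original critical path: IRB→Recruit→Database = 5+8+1 = 14 ⇒ 14 weeks.
Without IRB→Monitor, Monitor's earliest start moves from 5 to 0.
New critical path: IRB→Recruit→Database = 5+8+1 = 14 ⇒ 14 weeks.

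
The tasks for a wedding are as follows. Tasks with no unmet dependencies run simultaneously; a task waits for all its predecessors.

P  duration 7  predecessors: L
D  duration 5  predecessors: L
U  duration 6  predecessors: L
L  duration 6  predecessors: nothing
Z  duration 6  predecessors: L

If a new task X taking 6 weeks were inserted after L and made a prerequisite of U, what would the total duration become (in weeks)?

18

Originally the schedule takes 13 weeks.
With X inserted, U now waits for max(L, X).
New critical path: L→X→U = 6+6+6 = 18 ⇒ 18 weeks.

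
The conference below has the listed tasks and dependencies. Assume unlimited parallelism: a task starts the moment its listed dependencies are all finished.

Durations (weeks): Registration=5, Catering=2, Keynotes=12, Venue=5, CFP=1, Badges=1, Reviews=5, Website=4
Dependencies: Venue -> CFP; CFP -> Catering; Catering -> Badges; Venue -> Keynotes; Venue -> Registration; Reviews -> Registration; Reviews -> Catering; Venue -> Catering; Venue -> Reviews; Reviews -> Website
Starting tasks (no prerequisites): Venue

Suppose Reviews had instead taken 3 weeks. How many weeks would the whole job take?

Baseline: Venue→Keynotes = 5+12 = 17 → 17 weeks.
Reviews has 2 weeks of float (longest path through it is 15).
The critical path is still Venue→Keynotes; finish is now 17 weeks.

17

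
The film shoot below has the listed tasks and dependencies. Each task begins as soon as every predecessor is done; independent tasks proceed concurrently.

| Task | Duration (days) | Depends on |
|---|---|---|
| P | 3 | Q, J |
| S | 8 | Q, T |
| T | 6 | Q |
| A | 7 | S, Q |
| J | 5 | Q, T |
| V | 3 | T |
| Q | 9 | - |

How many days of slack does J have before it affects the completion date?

7

Q→T→S→A = 9+6+8+7 = 30 sets the makespan at 30 days.
J finishes as early as 20 and must finish by 27.
So J can slip 27 − 20 = 7 days.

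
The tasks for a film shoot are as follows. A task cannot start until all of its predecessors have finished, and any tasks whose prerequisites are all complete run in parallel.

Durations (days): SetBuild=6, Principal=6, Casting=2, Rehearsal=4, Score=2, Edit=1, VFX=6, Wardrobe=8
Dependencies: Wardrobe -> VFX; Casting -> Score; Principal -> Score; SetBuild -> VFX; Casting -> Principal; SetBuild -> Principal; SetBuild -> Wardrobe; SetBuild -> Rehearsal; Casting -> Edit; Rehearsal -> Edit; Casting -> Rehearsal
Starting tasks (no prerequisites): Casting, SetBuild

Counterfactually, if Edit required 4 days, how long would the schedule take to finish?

The binding path is SetBuild→Wardrobe→VFX = 6+8+6 = 20; finish at 20 days.
Edit is off the critical path — its longest chain is 11 days, giving 9 of slack.
That remains the longest chain; total 20 days.

20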